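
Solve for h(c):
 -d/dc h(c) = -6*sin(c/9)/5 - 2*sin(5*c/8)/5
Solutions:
 h(c) = C1 - 54*cos(c/9)/5 - 16*cos(5*c/8)/25


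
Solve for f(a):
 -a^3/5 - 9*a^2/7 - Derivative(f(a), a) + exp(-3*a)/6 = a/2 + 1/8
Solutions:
 f(a) = C1 - a^4/20 - 3*a^3/7 - a^2/4 - a/8 - exp(-3*a)/18


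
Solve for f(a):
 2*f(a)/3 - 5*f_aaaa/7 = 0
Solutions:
 f(a) = C1*exp(-14^(1/4)*15^(3/4)*a/15) + C2*exp(14^(1/4)*15^(3/4)*a/15) + C3*sin(14^(1/4)*15^(3/4)*a/15) + C4*cos(14^(1/4)*15^(3/4)*a/15)


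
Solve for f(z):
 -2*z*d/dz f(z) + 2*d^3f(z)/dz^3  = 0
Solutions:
 f(z) = C1 + Integral(C2*airyai(z) + C3*airybi(z), z)


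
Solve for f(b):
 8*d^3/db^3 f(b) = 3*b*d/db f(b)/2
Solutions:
 f(b) = C1 + Integral(C2*airyai(2^(2/3)*3^(1/3)*b/4) + C3*airybi(2^(2/3)*3^(1/3)*b/4), b)


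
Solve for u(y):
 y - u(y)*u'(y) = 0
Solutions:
 u(y) = -sqrt(C1 + y^2)
 u(y) = sqrt(C1 + y^2)


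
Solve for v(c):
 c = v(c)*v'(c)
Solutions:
 v(c) = -sqrt(C1 + c^2)
 v(c) = sqrt(C1 + c^2)


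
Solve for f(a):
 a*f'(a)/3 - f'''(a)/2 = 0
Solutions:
 f(a) = C1 + Integral(C2*airyai(2^(1/3)*3^(2/3)*a/3) + C3*airybi(2^(1/3)*3^(2/3)*a/3), a)


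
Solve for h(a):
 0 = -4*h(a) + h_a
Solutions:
 h(a) = C1*exp(4*a)


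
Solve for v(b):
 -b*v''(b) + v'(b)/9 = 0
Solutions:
 v(b) = C1 + C2*b^(10/9)


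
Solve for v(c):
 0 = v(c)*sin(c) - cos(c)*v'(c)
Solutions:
 v(c) = C1/cos(c)


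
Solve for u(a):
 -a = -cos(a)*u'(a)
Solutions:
 u(a) = C1 + Integral(a/cos(a), a)


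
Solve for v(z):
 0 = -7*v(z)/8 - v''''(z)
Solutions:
 v(z) = (C1*sin(2^(3/4)*7^(1/4)*z/4) + C2*cos(2^(3/4)*7^(1/4)*z/4))*exp(-2^(3/4)*7^(1/4)*z/4) + (C3*sin(2^(3/4)*7^(1/4)*z/4) + C4*cos(2^(3/4)*7^(1/4)*z/4))*exp(2^(3/4)*7^(1/4)*z/4)


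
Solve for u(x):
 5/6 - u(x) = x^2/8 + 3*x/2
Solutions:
 u(x) = -x^2/8 - 3*x/2 + 5/6


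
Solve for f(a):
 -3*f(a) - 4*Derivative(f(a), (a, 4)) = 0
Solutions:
 f(a) = (C1*sin(3^(1/4)*a/2) + C2*cos(3^(1/4)*a/2))*exp(-3^(1/4)*a/2) + (C3*sin(3^(1/4)*a/2) + C4*cos(3^(1/4)*a/2))*exp(3^(1/4)*a/2)


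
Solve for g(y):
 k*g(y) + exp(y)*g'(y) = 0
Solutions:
 g(y) = C1*exp(k*exp(-y))


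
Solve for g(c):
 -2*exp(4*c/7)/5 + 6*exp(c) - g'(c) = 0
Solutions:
 g(c) = C1 - 7*exp(4*c/7)/10 + 6*exp(c)


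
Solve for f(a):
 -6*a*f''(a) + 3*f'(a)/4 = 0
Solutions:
 f(a) = C1 + C2*a^(9/8)


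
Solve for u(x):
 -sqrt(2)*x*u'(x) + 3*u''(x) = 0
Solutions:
 u(x) = C1 + C2*erfi(2^(3/4)*sqrt(3)*x/6)


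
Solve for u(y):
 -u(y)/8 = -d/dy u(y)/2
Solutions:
 u(y) = C1*exp(y/4)


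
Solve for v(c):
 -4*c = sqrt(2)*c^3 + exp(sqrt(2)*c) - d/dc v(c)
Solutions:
 v(c) = C1 + sqrt(2)*c^4/4 + 2*c^2 + sqrt(2)*exp(sqrt(2)*c)/2


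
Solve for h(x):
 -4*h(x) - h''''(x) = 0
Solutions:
 h(x) = (C1*sin(x) + C2*cos(x))*exp(-x) + (C3*sin(x) + C4*cos(x))*exp(x)


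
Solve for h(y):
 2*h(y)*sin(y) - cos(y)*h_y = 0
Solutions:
 h(y) = C1/cos(y)^2


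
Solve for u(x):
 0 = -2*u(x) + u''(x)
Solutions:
 u(x) = C1*exp(-sqrt(2)*x) + C2*exp(sqrt(2)*x)


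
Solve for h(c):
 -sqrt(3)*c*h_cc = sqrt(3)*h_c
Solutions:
 h(c) = C1 + C2*log(c)


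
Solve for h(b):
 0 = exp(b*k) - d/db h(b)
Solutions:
 h(b) = C1 + exp(b*k)/k


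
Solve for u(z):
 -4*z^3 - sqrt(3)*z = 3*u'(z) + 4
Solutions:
 u(z) = C1 - z^4/3 - sqrt(3)*z^2/6 - 4*z/3


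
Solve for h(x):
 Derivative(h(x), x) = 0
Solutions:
 h(x) = C1


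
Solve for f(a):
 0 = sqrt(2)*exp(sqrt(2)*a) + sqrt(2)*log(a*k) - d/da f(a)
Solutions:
 f(a) = C1 + sqrt(2)*a*log(a*k) - sqrt(2)*a + exp(sqrt(2)*a)


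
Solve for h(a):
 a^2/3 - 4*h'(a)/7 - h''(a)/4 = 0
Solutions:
 h(a) = C1 + C2*exp(-16*a/7) + 7*a^3/36 - 49*a^2/192 + 343*a/1536


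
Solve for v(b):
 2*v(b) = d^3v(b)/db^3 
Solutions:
 v(b) = C3*exp(2^(1/3)*b) + (C1*sin(2^(1/3)*sqrt(3)*b/2) + C2*cos(2^(1/3)*sqrt(3)*b/2))*exp(-2^(1/3)*b/2)


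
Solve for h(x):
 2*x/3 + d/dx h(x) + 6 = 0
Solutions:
 h(x) = C1 - x^2/3 - 6*x


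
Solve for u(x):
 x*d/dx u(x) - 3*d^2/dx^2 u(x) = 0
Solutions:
 u(x) = C1 + C2*erfi(sqrt(6)*x/6)


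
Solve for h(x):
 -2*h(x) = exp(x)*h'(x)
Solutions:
 h(x) = C1*exp(2*exp(-x))


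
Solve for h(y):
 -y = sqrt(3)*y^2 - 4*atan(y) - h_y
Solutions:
 h(y) = C1 + sqrt(3)*y^3/3 + y^2/2 - 4*y*atan(y) + 2*log(y^2 + 1)


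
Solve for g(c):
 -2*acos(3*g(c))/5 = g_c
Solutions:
 Integral(1/acos(3*_y), (_y, g(c))) = C1 - 2*c/5


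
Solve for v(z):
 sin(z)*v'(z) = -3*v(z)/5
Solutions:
 v(z) = C1*(cos(z) + 1)^(3/10)/(cos(z) - 1)^(3/10)


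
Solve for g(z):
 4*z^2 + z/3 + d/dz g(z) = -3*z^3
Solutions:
 g(z) = C1 - 3*z^4/4 - 4*z^3/3 - z^2/6


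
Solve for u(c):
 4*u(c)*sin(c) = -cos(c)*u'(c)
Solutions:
 u(c) = C1*cos(c)^4


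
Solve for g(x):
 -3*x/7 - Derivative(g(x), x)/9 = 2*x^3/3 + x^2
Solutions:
 g(x) = C1 - 3*x^4/2 - 3*x^3 - 27*x^2/14


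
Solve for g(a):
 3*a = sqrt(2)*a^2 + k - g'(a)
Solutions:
 g(a) = C1 + sqrt(2)*a^3/3 - 3*a^2/2 + a*k


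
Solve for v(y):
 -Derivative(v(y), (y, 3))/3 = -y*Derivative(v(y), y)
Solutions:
 v(y) = C1 + Integral(C2*airyai(3^(1/3)*y) + C3*airybi(3^(1/3)*y), y)


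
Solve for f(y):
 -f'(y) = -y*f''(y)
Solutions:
 f(y) = C1 + C2*y^2


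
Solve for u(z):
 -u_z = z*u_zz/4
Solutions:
 u(z) = C1 + C2/z^3


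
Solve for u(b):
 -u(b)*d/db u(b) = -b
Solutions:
 u(b) = -sqrt(C1 + b^2)
 u(b) = sqrt(C1 + b^2)


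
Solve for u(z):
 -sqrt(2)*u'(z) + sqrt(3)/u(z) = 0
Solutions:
 u(z) = -sqrt(C1 + sqrt(6)*z)
 u(z) = sqrt(C1 + sqrt(6)*z)


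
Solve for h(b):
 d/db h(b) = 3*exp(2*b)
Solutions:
 h(b) = C1 + 3*exp(2*b)/2


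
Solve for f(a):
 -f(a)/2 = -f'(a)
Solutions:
 f(a) = C1*exp(a/2)


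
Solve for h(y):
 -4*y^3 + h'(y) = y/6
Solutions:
 h(y) = C1 + y^4 + y^2/12


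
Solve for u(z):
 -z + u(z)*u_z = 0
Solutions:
 u(z) = -sqrt(C1 + z^2)
 u(z) = sqrt(C1 + z^2)


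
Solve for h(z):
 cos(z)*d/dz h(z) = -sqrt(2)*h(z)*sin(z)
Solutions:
 h(z) = C1*cos(z)^(sqrt(2))


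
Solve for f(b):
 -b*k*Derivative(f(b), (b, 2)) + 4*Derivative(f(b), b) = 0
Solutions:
 f(b) = C1 + b^(((re(k) + 4)*re(k) + im(k)^2)/(re(k)^2 + im(k)^2))*(C2*sin(4*log(b)*Abs(im(k))/(re(k)^2 + im(k)^2)) + C3*cos(4*log(b)*im(k)/(re(k)^2 + im(k)^2)))


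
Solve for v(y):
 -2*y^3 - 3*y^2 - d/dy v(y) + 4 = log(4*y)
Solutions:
 v(y) = C1 - y^4/2 - y^3 - y*log(y) - y*log(4) + 5*y


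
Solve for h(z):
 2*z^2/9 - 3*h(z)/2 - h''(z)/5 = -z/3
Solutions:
 h(z) = C1*sin(sqrt(30)*z/2) + C2*cos(sqrt(30)*z/2) + 4*z^2/27 + 2*z/9 - 16/405


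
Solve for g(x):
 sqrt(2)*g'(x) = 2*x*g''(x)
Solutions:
 g(x) = C1 + C2*x^(sqrt(2)/2 + 1)


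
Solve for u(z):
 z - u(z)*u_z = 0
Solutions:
 u(z) = -sqrt(C1 + z^2)
 u(z) = sqrt(C1 + z^2)


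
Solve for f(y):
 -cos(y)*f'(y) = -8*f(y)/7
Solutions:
 f(y) = C1*(sin(y) + 1)^(4/7)/(sin(y) - 1)^(4/7)


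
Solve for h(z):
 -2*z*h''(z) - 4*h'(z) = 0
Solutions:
 h(z) = C1 + C2/z


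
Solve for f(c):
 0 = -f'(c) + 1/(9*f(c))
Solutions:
 f(c) = -sqrt(C1 + 2*c)/3
 f(c) = sqrt(C1 + 2*c)/3


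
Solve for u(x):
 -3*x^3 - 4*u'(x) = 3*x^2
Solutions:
 u(x) = C1 - 3*x^4/16 - x^3/4


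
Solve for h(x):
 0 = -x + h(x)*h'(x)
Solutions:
 h(x) = -sqrt(C1 + x^2)
 h(x) = sqrt(C1 + x^2)


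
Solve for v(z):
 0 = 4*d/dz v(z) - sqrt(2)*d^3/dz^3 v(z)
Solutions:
 v(z) = C1 + C2*exp(-2^(3/4)*z) + C3*exp(2^(3/4)*z)


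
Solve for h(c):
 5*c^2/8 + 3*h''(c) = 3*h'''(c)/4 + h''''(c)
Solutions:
 h(c) = C1 + C2*c + C3*exp(c*(-3 + sqrt(201))/8) + C4*exp(-c*(3 + sqrt(201))/8) - 5*c^4/288 - 5*c^3/288 - 95*c^2/1152


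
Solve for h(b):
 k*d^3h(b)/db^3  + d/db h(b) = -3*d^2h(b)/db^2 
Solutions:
 h(b) = C1 + C2*exp(b*(sqrt(9 - 4*k) - 3)/(2*k)) + C3*exp(-b*(sqrt(9 - 4*k) + 3)/(2*k))


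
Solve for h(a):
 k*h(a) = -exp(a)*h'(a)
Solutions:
 h(a) = C1*exp(k*exp(-a))


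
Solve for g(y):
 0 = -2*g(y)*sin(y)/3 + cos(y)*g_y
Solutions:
 g(y) = C1/cos(y)^(2/3)


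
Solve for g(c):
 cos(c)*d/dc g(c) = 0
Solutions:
 g(c) = C1


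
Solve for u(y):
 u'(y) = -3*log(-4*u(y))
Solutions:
 Integral(1/(log(-_y) + 2*log(2)), (_y, u(y)))/3 = C1 - y


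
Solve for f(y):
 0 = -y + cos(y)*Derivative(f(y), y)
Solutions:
 f(y) = C1 + Integral(y/cos(y), y)


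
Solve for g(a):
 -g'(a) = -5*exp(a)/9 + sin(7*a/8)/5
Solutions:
 g(a) = C1 + 5*exp(a)/9 + 8*cos(7*a/8)/35


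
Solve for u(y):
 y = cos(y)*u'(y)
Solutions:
 u(y) = C1 + Integral(y/cos(y), y)


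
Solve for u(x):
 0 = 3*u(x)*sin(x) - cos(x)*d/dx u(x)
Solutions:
 u(x) = C1/cos(x)^3


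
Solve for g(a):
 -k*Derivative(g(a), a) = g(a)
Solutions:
 g(a) = C1*exp(-a/k)


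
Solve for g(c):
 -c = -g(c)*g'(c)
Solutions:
 g(c) = -sqrt(C1 + c^2)
 g(c) = sqrt(C1 + c^2)


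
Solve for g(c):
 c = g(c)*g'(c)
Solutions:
 g(c) = -sqrt(C1 + c^2)
 g(c) = sqrt(C1 + c^2)


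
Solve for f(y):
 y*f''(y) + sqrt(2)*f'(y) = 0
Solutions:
 f(y) = C1 + C2*y^(1 - sqrt(2))


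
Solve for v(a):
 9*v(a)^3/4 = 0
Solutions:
 v(a) = 0


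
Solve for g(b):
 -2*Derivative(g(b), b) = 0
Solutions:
 g(b) = C1


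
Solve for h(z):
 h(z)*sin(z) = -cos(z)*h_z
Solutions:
 h(z) = C1*cos(z)


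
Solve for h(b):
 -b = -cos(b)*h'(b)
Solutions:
 h(b) = C1 + Integral(b/cos(b), b)


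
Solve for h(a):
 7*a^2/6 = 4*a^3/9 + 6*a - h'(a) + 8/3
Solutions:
 h(a) = C1 + a^4/9 - 7*a^3/18 + 3*a^2 + 8*a/3


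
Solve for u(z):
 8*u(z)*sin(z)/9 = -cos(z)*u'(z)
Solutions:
 u(z) = C1*cos(z)^(8/9)


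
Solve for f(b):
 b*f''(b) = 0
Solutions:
 f(b) = C1 + C2*b


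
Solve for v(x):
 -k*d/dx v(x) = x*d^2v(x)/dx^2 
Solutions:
 v(x) = C1 + x^(1 - re(k))*(C2*sin(log(x)*Abs(im(k))) + C3*cos(log(x)*im(k)))


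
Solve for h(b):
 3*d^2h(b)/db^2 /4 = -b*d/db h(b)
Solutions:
 h(b) = C1 + C2*erf(sqrt(6)*b/3)


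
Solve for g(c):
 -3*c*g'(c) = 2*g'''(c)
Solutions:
 g(c) = C1 + Integral(C2*airyai(-2^(2/3)*3^(1/3)*c/2) + C3*airybi(-2^(2/3)*3^(1/3)*c/2), c)


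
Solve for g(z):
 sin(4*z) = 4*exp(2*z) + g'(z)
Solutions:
 g(z) = C1 - 2*exp(2*z) - cos(4*z)/4


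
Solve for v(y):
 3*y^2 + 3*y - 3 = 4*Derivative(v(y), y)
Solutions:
 v(y) = C1 + y^3/4 + 3*y^2/8 - 3*y/4


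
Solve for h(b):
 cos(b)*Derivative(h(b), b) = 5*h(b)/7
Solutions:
 h(b) = C1*(sin(b) + 1)^(5/14)/(sin(b) - 1)^(5/14)


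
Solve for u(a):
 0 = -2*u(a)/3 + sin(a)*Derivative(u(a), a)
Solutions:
 u(a) = C1*(cos(a) - 1)^(1/3)/(cos(a) + 1)^(1/3)


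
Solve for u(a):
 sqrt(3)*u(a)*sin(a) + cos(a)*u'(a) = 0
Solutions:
 u(a) = C1*cos(a)^(sqrt(3))


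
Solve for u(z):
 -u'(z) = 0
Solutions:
 u(z) = C1


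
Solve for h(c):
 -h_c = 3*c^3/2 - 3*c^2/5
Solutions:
 h(c) = C1 - 3*c^4/8 + c^3/5


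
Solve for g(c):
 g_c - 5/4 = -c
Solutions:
 g(c) = C1 - c^2/2 + 5*c/4


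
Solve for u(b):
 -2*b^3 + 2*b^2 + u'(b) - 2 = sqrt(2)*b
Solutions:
 u(b) = C1 + b^4/2 - 2*b^3/3 + sqrt(2)*b^2/2 + 2*b


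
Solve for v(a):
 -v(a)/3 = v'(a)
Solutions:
 v(a) = C1*exp(-a/3)


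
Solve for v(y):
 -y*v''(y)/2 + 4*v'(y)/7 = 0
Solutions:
 v(y) = C1 + C2*y^(15/7)


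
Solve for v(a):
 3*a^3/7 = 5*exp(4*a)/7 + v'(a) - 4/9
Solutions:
 v(a) = C1 + 3*a^4/28 + 4*a/9 - 5*exp(4*a)/28


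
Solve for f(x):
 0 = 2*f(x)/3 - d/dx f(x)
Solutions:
 f(x) = C1*exp(2*x/3)


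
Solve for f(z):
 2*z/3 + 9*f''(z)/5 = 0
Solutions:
 f(z) = C1 + C2*z - 5*z^3/81


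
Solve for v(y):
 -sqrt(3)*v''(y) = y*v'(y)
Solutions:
 v(y) = C1 + C2*erf(sqrt(2)*3^(3/4)*y/6)


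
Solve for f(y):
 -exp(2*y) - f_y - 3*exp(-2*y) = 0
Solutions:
 f(y) = C1 - exp(2*y)/2 + 3*exp(-2*y)/2


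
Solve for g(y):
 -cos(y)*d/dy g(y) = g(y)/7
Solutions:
 g(y) = C1*(sin(y) - 1)^(1/14)/(sin(y) + 1)^(1/14)


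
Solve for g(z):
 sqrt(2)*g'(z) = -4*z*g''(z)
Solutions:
 g(z) = C1 + C2*z^(1 - sqrt(2)/4)


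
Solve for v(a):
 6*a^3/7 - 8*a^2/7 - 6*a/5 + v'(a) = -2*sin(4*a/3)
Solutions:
 v(a) = C1 - 3*a^4/14 + 8*a^3/21 + 3*a^2/5 + 3*cos(4*a/3)/2


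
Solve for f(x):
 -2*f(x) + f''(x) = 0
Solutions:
 f(x) = C1*exp(-sqrt(2)*x) + C2*exp(sqrt(2)*x)


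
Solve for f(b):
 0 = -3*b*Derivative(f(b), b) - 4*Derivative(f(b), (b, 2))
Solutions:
 f(b) = C1 + C2*erf(sqrt(6)*b/4)


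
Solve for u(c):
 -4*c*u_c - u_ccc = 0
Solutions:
 u(c) = C1 + Integral(C2*airyai(-2^(2/3)*c) + C3*airybi(-2^(2/3)*c), c)


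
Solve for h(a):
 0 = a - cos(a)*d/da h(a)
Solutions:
 h(a) = C1 + Integral(a/cos(a), a)


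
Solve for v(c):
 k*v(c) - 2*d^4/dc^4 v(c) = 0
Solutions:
 v(c) = C1*exp(-2^(3/4)*c*k^(1/4)/2) + C2*exp(2^(3/4)*c*k^(1/4)/2) + C3*exp(-2^(3/4)*I*c*k^(1/4)/2) + C4*exp(2^(3/4)*I*c*k^(1/4)/2)


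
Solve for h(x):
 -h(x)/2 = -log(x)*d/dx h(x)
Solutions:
 h(x) = C1*exp(li(x)/2)


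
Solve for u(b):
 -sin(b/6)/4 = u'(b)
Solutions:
 u(b) = C1 + 3*cos(b/6)/2


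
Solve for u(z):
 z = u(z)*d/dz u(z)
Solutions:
 u(z) = -sqrt(C1 + z^2)
 u(z) = sqrt(C1 + z^2)


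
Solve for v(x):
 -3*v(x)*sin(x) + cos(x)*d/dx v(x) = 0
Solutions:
 v(x) = C1/cos(x)^3


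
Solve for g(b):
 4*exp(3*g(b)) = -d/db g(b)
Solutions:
 g(b) = log((-3^(2/3) - 3*3^(1/6)*I)*(1/(C1 + 4*b))^(1/3)/6)
 g(b) = log((-3^(2/3) + 3*3^(1/6)*I)*(1/(C1 + 4*b))^(1/3)/6)
 g(b) = log(1/(C1 + 12*b))/3


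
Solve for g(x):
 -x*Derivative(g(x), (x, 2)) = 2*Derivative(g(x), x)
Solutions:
 g(x) = C1 + C2/x


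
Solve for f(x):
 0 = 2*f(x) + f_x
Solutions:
 f(x) = C1*exp(-2*x)


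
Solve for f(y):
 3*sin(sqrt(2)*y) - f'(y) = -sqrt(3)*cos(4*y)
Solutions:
 f(y) = C1 + sqrt(3)*sin(4*y)/4 - 3*sqrt(2)*cos(sqrt(2)*y)/2


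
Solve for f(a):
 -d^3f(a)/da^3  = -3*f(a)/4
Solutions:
 f(a) = C3*exp(6^(1/3)*a/2) + (C1*sin(2^(1/3)*3^(5/6)*a/4) + C2*cos(2^(1/3)*3^(5/6)*a/4))*exp(-6^(1/3)*a/4)


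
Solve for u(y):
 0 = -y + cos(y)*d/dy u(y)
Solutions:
 u(y) = C1 + Integral(y/cos(y), y)


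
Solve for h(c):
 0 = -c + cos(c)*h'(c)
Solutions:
 h(c) = C1 + Integral(c/cos(c), c)


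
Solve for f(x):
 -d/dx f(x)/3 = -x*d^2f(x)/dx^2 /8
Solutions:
 f(x) = C1 + C2*x^(11/3)


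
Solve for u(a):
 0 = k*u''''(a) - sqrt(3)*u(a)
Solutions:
 u(a) = C1*exp(-3^(1/8)*a*(1/k)^(1/4)) + C2*exp(3^(1/8)*a*(1/k)^(1/4)) + C3*exp(-3^(1/8)*I*a*(1/k)^(1/4)) + C4*exp(3^(1/8)*I*a*(1/k)^(1/4))


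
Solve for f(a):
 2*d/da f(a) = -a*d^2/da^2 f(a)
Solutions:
 f(a) = C1 + C2/a


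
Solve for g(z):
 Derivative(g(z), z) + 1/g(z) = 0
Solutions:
 g(z) = -sqrt(C1 - 2*z)
 g(z) = sqrt(C1 - 2*z)


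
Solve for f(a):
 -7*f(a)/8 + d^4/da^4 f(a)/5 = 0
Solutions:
 f(a) = C1*exp(-70^(1/4)*a/2) + C2*exp(70^(1/4)*a/2) + C3*sin(70^(1/4)*a/2) + C4*cos(70^(1/4)*a/2)


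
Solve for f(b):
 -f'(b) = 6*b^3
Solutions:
 f(b) = C1 - 3*b^4/2


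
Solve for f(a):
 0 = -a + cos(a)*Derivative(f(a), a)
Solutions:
 f(a) = C1 + Integral(a/cos(a), a)


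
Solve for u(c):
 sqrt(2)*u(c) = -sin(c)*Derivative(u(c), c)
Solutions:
 u(c) = C1*(cos(c) + 1)^(sqrt(2)/2)/(cos(c) - 1)^(sqrt(2)/2)


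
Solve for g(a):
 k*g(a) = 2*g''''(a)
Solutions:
 g(a) = C1*exp(-2^(3/4)*a*k^(1/4)/2) + C2*exp(2^(3/4)*a*k^(1/4)/2) + C3*exp(-2^(3/4)*I*a*k^(1/4)/2) + C4*exp(2^(3/4)*I*a*k^(1/4)/2)


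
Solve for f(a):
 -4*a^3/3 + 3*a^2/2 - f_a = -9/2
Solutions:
 f(a) = C1 - a^4/3 + a^3/2 + 9*a/2


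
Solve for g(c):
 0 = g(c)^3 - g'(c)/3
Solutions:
 g(c) = -sqrt(2)*sqrt(-1/(C1 + 3*c))/2
 g(c) = sqrt(2)*sqrt(-1/(C1 + 3*c))/2


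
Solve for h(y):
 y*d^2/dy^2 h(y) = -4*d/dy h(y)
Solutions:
 h(y) = C1 + C2/y^3


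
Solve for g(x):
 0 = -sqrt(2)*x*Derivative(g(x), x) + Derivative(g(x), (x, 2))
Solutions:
 g(x) = C1 + C2*erfi(2^(3/4)*x/2)


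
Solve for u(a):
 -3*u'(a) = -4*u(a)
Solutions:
 u(a) = C1*exp(4*a/3)


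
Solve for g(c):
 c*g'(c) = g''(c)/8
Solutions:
 g(c) = C1 + C2*erfi(2*c)


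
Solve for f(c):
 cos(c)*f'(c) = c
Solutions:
 f(c) = C1 + Integral(c/cos(c), c)


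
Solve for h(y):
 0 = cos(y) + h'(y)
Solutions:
 h(y) = C1 - sin(y)


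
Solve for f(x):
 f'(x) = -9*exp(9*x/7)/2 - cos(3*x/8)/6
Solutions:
 f(x) = C1 - 7*exp(9*x/7)/2 - 4*sin(3*x/8)/9


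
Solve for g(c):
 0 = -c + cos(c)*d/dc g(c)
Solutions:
 g(c) = C1 + Integral(c/cos(c), c)


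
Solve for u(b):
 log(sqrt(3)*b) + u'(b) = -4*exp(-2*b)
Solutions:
 u(b) = C1 - b*log(b) + b*(1 - log(3)/2) + 2*exp(-2*b)


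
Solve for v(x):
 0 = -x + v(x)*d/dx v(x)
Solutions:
 v(x) = -sqrt(C1 + x^2)
 v(x) = sqrt(C1 + x^2)


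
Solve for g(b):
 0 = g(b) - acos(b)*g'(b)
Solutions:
 g(b) = C1*exp(Integral(1/acos(b), b))


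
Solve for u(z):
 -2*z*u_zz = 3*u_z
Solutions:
 u(z) = C1 + C2/sqrt(z)


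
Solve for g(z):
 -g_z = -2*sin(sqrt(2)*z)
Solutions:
 g(z) = C1 - sqrt(2)*cos(sqrt(2)*z)


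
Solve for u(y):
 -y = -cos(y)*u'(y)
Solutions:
 u(y) = C1 + Integral(y/cos(y), y)


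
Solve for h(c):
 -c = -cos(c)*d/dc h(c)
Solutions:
 h(c) = C1 + Integral(c/cos(c), c)


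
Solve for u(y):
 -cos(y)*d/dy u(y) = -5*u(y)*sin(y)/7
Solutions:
 u(y) = C1/cos(y)^(5/7)


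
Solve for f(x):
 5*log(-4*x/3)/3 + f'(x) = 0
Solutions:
 f(x) = C1 - 5*x*log(-x)/3 + 5*x*(-2*log(2) + 1 + log(3))/3


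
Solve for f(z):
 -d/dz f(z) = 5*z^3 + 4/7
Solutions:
 f(z) = C1 - 5*z^4/4 - 4*z/7


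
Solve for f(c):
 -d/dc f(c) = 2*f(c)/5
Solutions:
 f(c) = C1*exp(-2*c/5)


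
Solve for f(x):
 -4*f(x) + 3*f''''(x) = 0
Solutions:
 f(x) = C1*exp(-sqrt(2)*3^(3/4)*x/3) + C2*exp(sqrt(2)*3^(3/4)*x/3) + C3*sin(sqrt(2)*3^(3/4)*x/3) + C4*cos(sqrt(2)*3^(3/4)*x/3)


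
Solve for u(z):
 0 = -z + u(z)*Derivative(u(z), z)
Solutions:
 u(z) = -sqrt(C1 + z^2)
 u(z) = sqrt(C1 + z^2)


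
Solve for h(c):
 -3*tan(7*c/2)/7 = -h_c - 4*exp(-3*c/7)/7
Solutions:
 h(c) = C1 + 3*log(tan(7*c/2)^2 + 1)/49 + 4*exp(-3*c/7)/3


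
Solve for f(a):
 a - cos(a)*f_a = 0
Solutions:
 f(a) = C1 + Integral(a/cos(a), a)


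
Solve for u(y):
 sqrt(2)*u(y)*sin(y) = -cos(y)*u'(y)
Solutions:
 u(y) = C1*cos(y)^(sqrt(2))


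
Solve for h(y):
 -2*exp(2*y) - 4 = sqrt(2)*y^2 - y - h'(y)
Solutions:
 h(y) = C1 + sqrt(2)*y^3/3 - y^2/2 + 4*y + exp(2*y)


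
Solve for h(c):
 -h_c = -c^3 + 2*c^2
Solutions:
 h(c) = C1 + c^4/4 - 2*c^3/3


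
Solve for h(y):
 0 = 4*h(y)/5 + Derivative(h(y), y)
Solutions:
 h(y) = C1*exp(-4*y/5)


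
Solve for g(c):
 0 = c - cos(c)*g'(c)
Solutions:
 g(c) = C1 + Integral(c/cos(c), c)


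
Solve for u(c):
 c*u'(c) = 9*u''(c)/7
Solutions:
 u(c) = C1 + C2*erfi(sqrt(14)*c/6)


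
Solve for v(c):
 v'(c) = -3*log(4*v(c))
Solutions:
 Integral(1/(log(_y) + 2*log(2)), (_y, v(c)))/3 = C1 - c


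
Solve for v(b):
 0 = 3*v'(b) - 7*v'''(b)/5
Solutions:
 v(b) = C1 + C2*exp(-sqrt(105)*b/7) + C3*exp(sqrt(105)*b/7)


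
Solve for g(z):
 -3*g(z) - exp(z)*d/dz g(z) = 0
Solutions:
 g(z) = C1*exp(3*exp(-z))


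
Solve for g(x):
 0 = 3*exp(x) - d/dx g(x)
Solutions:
 g(x) = C1 + 3*exp(x)


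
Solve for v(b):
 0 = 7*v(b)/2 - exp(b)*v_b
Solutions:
 v(b) = C1*exp(-7*exp(-b)/2)


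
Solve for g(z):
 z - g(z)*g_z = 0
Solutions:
 g(z) = -sqrt(C1 + z^2)
 g(z) = sqrt(C1 + z^2)


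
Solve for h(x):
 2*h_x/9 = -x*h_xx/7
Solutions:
 h(x) = C1 + C2/x^(5/9)


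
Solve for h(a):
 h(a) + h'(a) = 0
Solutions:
 h(a) = C1*exp(-a)


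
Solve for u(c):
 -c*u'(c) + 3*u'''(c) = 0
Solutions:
 u(c) = C1 + Integral(C2*airyai(3^(2/3)*c/3) + C3*airybi(3^(2/3)*c/3), c)


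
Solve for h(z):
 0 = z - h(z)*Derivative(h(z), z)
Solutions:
 h(z) = -sqrt(C1 + z^2)
 h(z) = sqrt(C1 + z^2)


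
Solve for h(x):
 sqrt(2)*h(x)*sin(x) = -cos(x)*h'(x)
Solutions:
 h(x) = C1*cos(x)^(sqrt(2))


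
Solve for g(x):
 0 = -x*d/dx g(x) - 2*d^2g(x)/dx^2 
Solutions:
 g(x) = C1 + C2*erf(x/2)


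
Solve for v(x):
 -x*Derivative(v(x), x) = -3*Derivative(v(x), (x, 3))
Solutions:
 v(x) = C1 + Integral(C2*airyai(3^(2/3)*x/3) + C3*airybi(3^(2/3)*x/3), x)


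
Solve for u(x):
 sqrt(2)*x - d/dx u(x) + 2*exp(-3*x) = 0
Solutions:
 u(x) = C1 + sqrt(2)*x^2/2 - 2*exp(-3*x)/3


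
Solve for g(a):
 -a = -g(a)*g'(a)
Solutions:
 g(a) = -sqrt(C1 + a^2)
 g(a) = sqrt(C1 + a^2)


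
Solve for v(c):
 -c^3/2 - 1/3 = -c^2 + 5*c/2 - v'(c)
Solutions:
 v(c) = C1 + c^4/8 - c^3/3 + 5*c^2/4 + c/3


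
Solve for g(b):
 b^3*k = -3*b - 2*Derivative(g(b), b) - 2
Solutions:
 g(b) = C1 - b^4*k/8 - 3*b^2/4 - b


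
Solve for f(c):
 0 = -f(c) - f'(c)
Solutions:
 f(c) = C1*exp(-c)


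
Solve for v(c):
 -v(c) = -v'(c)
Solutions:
 v(c) = C1*exp(c)


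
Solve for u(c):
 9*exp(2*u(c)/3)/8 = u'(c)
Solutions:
 u(c) = 3*log(-sqrt(-1/(C1 + 9*c))) + 3*log(3)/2 + 3*log(2)
 u(c) = 3*log(-1/(C1 + 9*c))/2 + 3*log(3)/2 + 3*log(2)


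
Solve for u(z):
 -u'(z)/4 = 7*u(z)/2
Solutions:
 u(z) = C1*exp(-14*z)


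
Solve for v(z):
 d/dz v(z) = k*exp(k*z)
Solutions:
 v(z) = C1 + exp(k*z)


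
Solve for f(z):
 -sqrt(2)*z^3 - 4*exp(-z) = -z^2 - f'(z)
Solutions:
 f(z) = C1 + sqrt(2)*z^4/4 - z^3/3 - 4*exp(-z)


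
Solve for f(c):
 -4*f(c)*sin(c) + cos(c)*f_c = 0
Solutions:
 f(c) = C1/cos(c)^4


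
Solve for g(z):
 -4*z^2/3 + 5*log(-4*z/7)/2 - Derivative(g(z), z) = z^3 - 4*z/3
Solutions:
 g(z) = C1 - z^4/4 - 4*z^3/9 + 2*z^2/3 + 5*z*log(-z)/2 + z*(-5*log(7)/2 - 5/2 + 5*log(2))


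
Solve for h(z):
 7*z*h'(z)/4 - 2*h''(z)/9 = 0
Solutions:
 h(z) = C1 + C2*erfi(3*sqrt(7)*z/4)


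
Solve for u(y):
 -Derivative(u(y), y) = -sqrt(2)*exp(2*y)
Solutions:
 u(y) = C1 + sqrt(2)*exp(2*y)/2


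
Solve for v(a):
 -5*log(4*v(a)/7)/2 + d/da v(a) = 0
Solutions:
 -2*Integral(1/(log(_y) - log(7) + 2*log(2)), (_y, v(a)))/5 = C1 - a


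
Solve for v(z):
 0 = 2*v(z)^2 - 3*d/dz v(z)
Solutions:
 v(z) = -3/(C1 + 2*z)


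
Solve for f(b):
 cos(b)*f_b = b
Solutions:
 f(b) = C1 + Integral(b/cos(b), b)


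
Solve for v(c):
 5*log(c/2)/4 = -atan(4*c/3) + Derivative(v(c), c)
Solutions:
 v(c) = C1 + 5*c*log(c)/4 + c*atan(4*c/3) - 5*c/4 - 5*c*log(2)/4 - 3*log(16*c^2 + 9)/8


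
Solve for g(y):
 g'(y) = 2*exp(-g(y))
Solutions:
 g(y) = log(C1 + 2*y)


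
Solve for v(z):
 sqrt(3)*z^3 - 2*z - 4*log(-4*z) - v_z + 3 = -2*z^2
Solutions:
 v(z) = C1 + sqrt(3)*z^4/4 + 2*z^3/3 - z^2 - 4*z*log(-z) + z*(7 - 8*log(2))


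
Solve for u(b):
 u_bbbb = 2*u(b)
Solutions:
 u(b) = C1*exp(-2^(1/4)*b) + C2*exp(2^(1/4)*b) + C3*sin(2^(1/4)*b) + C4*cos(2^(1/4)*b)


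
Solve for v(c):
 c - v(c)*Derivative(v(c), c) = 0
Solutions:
 v(c) = -sqrt(C1 + c^2)
 v(c) = sqrt(C1 + c^2)


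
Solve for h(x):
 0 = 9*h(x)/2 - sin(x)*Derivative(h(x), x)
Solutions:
 h(x) = C1*(cos(x) - 1)^(1/4)*(cos(x)^2 - 2*cos(x) + 1)/((cos(x) + 1)^(1/4)*(cos(x)^2 + 2*cos(x) + 1))


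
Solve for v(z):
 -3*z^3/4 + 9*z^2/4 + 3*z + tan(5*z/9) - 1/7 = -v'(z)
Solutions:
 v(z) = C1 + 3*z^4/16 - 3*z^3/4 - 3*z^2/2 + z/7 + 9*log(cos(5*z/9))/5


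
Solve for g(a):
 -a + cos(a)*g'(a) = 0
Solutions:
 g(a) = C1 + Integral(a/cos(a), a)


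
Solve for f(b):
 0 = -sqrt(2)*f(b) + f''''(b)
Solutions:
 f(b) = C1*exp(-2^(1/8)*b) + C2*exp(2^(1/8)*b) + C3*sin(2^(1/8)*b) + C4*cos(2^(1/8)*b)


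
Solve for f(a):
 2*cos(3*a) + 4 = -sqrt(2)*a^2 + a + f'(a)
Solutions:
 f(a) = C1 + sqrt(2)*a^3/3 - a^2/2 + 4*a + 2*sin(3*a)/3


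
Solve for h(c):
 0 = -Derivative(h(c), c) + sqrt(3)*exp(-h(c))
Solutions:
 h(c) = log(C1 + sqrt(3)*c)


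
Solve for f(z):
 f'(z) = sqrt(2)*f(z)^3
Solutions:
 f(z) = -sqrt(2)*sqrt(-1/(C1 + sqrt(2)*z))/2
 f(z) = sqrt(2)*sqrt(-1/(C1 + sqrt(2)*z))/2


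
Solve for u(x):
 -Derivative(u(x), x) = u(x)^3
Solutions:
 u(x) = -sqrt(2)*sqrt(-1/(C1 - x))/2
 u(x) = sqrt(2)*sqrt(-1/(C1 - x))/2


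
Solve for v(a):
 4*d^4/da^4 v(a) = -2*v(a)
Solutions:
 v(a) = (C1*sin(2^(1/4)*a/2) + C2*cos(2^(1/4)*a/2))*exp(-2^(1/4)*a/2) + (C3*sin(2^(1/4)*a/2) + C4*cos(2^(1/4)*a/2))*exp(2^(1/4)*a/2)


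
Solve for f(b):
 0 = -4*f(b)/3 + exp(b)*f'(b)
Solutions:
 f(b) = C1*exp(-4*exp(-b)/3)


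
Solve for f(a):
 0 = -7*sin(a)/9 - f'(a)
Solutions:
 f(a) = C1 + 7*cos(a)/9


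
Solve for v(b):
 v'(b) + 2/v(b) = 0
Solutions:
 v(b) = -sqrt(C1 - 4*b)
 v(b) = sqrt(C1 - 4*b)


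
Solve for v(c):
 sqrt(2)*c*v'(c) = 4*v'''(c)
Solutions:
 v(c) = C1 + Integral(C2*airyai(sqrt(2)*c/2) + C3*airybi(sqrt(2)*c/2), c)


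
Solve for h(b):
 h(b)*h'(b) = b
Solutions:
 h(b) = -sqrt(C1 + b^2)
 h(b) = sqrt(C1 + b^2)


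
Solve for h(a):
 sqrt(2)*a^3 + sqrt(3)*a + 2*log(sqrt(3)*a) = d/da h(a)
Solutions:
 h(a) = C1 + sqrt(2)*a^4/4 + sqrt(3)*a^2/2 + 2*a*log(a) - 2*a + a*log(3)


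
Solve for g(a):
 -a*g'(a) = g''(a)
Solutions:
 g(a) = C1 + C2*erf(sqrt(2)*a/2)


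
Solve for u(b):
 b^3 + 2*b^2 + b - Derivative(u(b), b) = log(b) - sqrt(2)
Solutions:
 u(b) = C1 + b^4/4 + 2*b^3/3 + b^2/2 - b*log(b) + b + sqrt(2)*b


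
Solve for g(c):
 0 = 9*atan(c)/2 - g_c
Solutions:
 g(c) = C1 + 9*c*atan(c)/2 - 9*log(c^2 + 1)/4


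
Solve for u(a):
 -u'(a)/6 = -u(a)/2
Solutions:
 u(a) = C1*exp(3*a)


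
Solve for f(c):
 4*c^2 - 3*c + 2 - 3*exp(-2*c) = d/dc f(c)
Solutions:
 f(c) = C1 + 4*c^3/3 - 3*c^2/2 + 2*c + 3*exp(-2*c)/2


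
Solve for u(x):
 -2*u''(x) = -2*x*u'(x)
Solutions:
 u(x) = C1 + C2*erfi(sqrt(2)*x/2)


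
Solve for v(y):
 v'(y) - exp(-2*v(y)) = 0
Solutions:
 v(y) = log(-sqrt(C1 + 2*y))
 v(y) = log(C1 + 2*y)/2


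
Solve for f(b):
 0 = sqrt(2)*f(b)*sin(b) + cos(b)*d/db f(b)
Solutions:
 f(b) = C1*cos(b)^(sqrt(2))


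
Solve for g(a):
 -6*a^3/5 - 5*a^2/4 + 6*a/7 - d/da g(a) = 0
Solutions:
 g(a) = C1 - 3*a^4/10 - 5*a^3/12 + 3*a^2/7


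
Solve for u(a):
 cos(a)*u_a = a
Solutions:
 u(a) = C1 + Integral(a/cos(a), a)


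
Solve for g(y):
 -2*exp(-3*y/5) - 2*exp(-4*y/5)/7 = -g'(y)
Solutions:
 g(y) = C1 - 10*exp(-3*y/5)/3 - 5*exp(-4*y/5)/14


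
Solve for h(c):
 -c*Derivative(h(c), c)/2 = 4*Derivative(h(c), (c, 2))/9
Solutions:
 h(c) = C1 + C2*erf(3*c/4)


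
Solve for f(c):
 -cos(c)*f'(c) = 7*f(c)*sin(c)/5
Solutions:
 f(c) = C1*cos(c)^(7/5)


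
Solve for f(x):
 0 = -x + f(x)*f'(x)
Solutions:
 f(x) = -sqrt(C1 + x^2)
 f(x) = sqrt(C1 + x^2)


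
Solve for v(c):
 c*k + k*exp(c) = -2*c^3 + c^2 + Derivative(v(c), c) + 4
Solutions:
 v(c) = C1 + c^4/2 - c^3/3 + c^2*k/2 - 4*c + k*exp(c)


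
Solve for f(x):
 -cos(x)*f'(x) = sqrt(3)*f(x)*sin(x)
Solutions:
 f(x) = C1*cos(x)^(sqrt(3))


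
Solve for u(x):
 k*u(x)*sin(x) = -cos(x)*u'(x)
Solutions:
 u(x) = C1*exp(k*log(cos(x)))


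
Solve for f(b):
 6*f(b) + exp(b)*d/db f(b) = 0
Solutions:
 f(b) = C1*exp(6*exp(-b))


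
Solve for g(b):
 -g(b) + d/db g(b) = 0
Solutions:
 g(b) = C1*exp(b)


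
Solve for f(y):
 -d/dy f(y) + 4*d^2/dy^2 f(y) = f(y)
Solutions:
 f(y) = C1*exp(y*(1 - sqrt(17))/8) + C2*exp(y*(1 + sqrt(17))/8)


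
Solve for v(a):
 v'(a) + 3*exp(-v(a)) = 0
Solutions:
 v(a) = log(C1 - 3*a)


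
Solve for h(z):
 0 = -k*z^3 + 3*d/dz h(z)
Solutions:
 h(z) = C1 + k*z^4/12


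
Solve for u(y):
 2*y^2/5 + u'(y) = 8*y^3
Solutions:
 u(y) = C1 + 2*y^4 - 2*y^3/15


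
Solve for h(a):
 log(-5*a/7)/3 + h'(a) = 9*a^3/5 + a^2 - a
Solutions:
 h(a) = C1 + 9*a^4/20 + a^3/3 - a^2/2 - a*log(-a)/3 + a*(-log(5) + 1 + log(7))/3


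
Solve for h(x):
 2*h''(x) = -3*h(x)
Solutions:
 h(x) = C1*sin(sqrt(6)*x/2) + C2*cos(sqrt(6)*x/2)


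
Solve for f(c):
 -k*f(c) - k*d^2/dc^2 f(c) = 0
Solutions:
 f(c) = C1*sin(c) + C2*cos(c)


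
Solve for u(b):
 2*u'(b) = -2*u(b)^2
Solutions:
 u(b) = 1/(C1 + b)


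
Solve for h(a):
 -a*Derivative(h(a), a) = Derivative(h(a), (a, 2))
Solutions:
 h(a) = C1 + C2*erf(sqrt(2)*a/2)


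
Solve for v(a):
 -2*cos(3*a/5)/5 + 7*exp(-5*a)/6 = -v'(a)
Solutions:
 v(a) = C1 + 2*sin(3*a/5)/3 + 7*exp(-5*a)/30


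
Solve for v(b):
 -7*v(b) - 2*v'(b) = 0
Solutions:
 v(b) = C1*exp(-7*b/2)


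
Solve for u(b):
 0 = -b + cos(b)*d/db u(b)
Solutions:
 u(b) = C1 + Integral(b/cos(b), b)


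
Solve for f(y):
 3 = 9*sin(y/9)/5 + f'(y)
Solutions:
 f(y) = C1 + 3*y + 81*cos(y/9)/5


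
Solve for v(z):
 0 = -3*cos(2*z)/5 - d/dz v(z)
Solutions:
 v(z) = C1 - 3*sin(2*z)/10


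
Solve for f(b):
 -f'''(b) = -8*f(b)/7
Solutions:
 f(b) = C3*exp(2*7^(2/3)*b/7) + (C1*sin(sqrt(3)*7^(2/3)*b/7) + C2*cos(sqrt(3)*7^(2/3)*b/7))*exp(-7^(2/3)*b/7)


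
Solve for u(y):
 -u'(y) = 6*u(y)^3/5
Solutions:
 u(y) = -sqrt(10)*sqrt(-1/(C1 - 6*y))/2
 u(y) = sqrt(10)*sqrt(-1/(C1 - 6*y))/2


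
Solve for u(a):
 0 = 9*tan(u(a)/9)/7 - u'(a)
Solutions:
 u(a) = -9*asin(C1*exp(a/7)) + 9*pi
 u(a) = 9*asin(C1*exp(a/7))


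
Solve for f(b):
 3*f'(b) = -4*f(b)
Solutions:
 f(b) = C1*exp(-4*b/3)


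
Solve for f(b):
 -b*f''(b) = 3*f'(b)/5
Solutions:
 f(b) = C1 + C2*b^(2/5)


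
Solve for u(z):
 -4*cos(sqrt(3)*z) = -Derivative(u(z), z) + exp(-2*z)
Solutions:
 u(z) = C1 + 4*sqrt(3)*sin(sqrt(3)*z)/3 - exp(-2*z)/2


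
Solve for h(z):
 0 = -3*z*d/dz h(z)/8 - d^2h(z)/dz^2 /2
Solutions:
 h(z) = C1 + C2*erf(sqrt(6)*z/4)


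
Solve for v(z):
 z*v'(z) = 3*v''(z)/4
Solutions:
 v(z) = C1 + C2*erfi(sqrt(6)*z/3)


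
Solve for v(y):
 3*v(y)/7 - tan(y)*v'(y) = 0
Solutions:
 v(y) = C1*sin(y)^(3/7)


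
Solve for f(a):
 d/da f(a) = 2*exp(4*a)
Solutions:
 f(a) = C1 + exp(4*a)/2


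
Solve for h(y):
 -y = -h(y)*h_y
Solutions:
 h(y) = -sqrt(C1 + y^2)
 h(y) = sqrt(C1 + y^2)


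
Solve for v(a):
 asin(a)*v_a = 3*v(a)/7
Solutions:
 v(a) = C1*exp(3*Integral(1/asin(a), a)/7)


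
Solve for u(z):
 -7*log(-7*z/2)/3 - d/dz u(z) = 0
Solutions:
 u(z) = C1 - 7*z*log(-z)/3 + 7*z*(-log(7) + log(2) + 1)/3


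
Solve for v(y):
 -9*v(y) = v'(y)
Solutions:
 v(y) = C1*exp(-9*y)


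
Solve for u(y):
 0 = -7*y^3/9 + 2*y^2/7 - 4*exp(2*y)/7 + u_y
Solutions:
 u(y) = C1 + 7*y^4/36 - 2*y^3/21 + 2*exp(2*y)/7


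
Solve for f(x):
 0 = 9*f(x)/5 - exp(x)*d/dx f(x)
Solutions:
 f(x) = C1*exp(-9*exp(-x)/5)


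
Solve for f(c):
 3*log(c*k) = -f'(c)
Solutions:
 f(c) = C1 - 3*c*log(c*k) + 3*c


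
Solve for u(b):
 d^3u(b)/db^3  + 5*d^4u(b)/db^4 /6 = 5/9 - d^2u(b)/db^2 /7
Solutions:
 u(b) = C1 + C2*b + C3*exp(b*(-21 + sqrt(231))/35) + C4*exp(-b*(sqrt(231) + 21)/35) + 35*b^2/18


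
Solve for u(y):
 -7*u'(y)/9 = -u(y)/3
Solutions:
 u(y) = C1*exp(3*y/7)


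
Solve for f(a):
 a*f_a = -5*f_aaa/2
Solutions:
 f(a) = C1 + Integral(C2*airyai(-2^(1/3)*5^(2/3)*a/5) + C3*airybi(-2^(1/3)*5^(2/3)*a/5), a)


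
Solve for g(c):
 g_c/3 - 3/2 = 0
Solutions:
 g(c) = C1 + 9*c/2


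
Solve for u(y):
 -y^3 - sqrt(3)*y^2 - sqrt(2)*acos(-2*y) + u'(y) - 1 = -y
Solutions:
 u(y) = C1 + y^4/4 + sqrt(3)*y^3/3 - y^2/2 + y + sqrt(2)*(y*acos(-2*y) + sqrt(1 - 4*y^2)/2)


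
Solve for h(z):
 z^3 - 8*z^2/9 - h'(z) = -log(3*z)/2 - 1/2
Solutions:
 h(z) = C1 + z^4/4 - 8*z^3/27 + z*log(z)/2 + z*log(3)/2


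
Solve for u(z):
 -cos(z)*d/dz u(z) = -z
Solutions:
 u(z) = C1 + Integral(z/cos(z), z)


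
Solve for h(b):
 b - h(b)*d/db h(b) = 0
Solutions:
 h(b) = -sqrt(C1 + b^2)
 h(b) = sqrt(C1 + b^2)


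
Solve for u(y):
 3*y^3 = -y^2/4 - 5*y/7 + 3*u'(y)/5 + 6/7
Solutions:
 u(y) = C1 + 5*y^4/4 + 5*y^3/36 + 25*y^2/42 - 10*y/7


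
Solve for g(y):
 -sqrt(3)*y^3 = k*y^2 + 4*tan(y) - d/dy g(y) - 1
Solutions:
 g(y) = C1 + k*y^3/3 + sqrt(3)*y^4/4 - y - 4*log(cos(y))


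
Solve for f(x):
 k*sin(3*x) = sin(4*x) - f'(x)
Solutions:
 f(x) = C1 + k*cos(3*x)/3 - cos(4*x)/4


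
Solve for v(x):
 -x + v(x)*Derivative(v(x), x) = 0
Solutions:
 v(x) = -sqrt(C1 + x^2)
 v(x) = sqrt(C1 + x^2)


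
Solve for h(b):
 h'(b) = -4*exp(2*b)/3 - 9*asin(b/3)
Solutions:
 h(b) = C1 - 9*b*asin(b/3) - 9*sqrt(9 - b^2) - 2*exp(2*b)/3


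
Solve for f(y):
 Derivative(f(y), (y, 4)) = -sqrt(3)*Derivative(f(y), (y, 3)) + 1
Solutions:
 f(y) = C1 + C2*y + C3*y^2 + C4*exp(-sqrt(3)*y) + sqrt(3)*y^3/18


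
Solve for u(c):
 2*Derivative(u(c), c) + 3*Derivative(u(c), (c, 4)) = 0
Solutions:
 u(c) = C1 + C4*exp(-2^(1/3)*3^(2/3)*c/3) + (C2*sin(2^(1/3)*3^(1/6)*c/2) + C3*cos(2^(1/3)*3^(1/6)*c/2))*exp(2^(1/3)*3^(2/3)*c/6)


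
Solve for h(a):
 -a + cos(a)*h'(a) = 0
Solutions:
 h(a) = C1 + Integral(a/cos(a), a)


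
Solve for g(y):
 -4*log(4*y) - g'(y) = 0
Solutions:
 g(y) = C1 - 4*y*log(y) - y*log(256) + 4*y


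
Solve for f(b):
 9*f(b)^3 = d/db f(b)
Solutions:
 f(b) = -sqrt(2)*sqrt(-1/(C1 + 9*b))/2
 f(b) = sqrt(2)*sqrt(-1/(C1 + 9*b))/2


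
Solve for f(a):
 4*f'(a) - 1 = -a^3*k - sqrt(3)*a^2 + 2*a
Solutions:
 f(a) = C1 - a^4*k/16 - sqrt(3)*a^3/12 + a^2/4 + a/4


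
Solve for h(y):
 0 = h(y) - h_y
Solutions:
 h(y) = C1*exp(y)


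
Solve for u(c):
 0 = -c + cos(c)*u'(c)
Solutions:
 u(c) = C1 + Integral(c/cos(c), c)


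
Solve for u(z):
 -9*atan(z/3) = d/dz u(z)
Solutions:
 u(z) = C1 - 9*z*atan(z/3) + 27*log(z^2 + 9)/2


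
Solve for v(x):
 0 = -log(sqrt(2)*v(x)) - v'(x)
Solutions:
 2*Integral(1/(2*log(_y) + log(2)), (_y, v(x))) = C1 - x


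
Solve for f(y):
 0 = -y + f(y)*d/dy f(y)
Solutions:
 f(y) = -sqrt(C1 + y^2)
 f(y) = sqrt(C1 + y^2)


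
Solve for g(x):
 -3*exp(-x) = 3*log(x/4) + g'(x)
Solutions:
 g(x) = C1 - 3*x*log(x) + 3*x*(1 + 2*log(2)) + 3*exp(-x)


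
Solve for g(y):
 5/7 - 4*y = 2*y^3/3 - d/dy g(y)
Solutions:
 g(y) = C1 + y^4/6 + 2*y^2 - 5*y/7


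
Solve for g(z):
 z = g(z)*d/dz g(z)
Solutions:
 g(z) = -sqrt(C1 + z^2)
 g(z) = sqrt(C1 + z^2)


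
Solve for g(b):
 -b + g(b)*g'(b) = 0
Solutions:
 g(b) = -sqrt(C1 + b^2)
 g(b) = sqrt(C1 + b^2)


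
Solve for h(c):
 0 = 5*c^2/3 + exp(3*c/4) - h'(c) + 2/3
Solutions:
 h(c) = C1 + 5*c^3/9 + 2*c/3 + 4*exp(3*c/4)/3


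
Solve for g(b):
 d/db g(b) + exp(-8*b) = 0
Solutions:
 g(b) = C1 + exp(-8*b)/8


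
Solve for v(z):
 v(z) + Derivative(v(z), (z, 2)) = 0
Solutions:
 v(z) = C1*sin(z) + C2*cos(z)


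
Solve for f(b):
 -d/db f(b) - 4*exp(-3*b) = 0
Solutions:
 f(b) = C1 + 4*exp(-3*b)/3


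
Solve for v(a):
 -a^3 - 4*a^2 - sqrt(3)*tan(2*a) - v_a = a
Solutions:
 v(a) = C1 - a^4/4 - 4*a^3/3 - a^2/2 + sqrt(3)*log(cos(2*a))/2


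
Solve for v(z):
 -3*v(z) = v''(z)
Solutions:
 v(z) = C1*sin(sqrt(3)*z) + C2*cos(sqrt(3)*z)


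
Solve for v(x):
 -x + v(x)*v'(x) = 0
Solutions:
 v(x) = -sqrt(C1 + x^2)
 v(x) = sqrt(C1 + x^2)


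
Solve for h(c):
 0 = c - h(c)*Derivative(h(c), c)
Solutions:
 h(c) = -sqrt(C1 + c^2)
 h(c) = sqrt(C1 + c^2)


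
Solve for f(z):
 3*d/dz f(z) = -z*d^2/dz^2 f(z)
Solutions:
 f(z) = C1 + C2/z^2


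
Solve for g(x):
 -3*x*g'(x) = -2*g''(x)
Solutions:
 g(x) = C1 + C2*erfi(sqrt(3)*x/2)


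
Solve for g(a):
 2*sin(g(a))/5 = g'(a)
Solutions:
 -2*a/5 + log(cos(g(a)) - 1)/2 - log(cos(g(a)) + 1)/2 = C1


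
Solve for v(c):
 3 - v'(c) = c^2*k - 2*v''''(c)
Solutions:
 v(c) = C1 + C4*exp(2^(2/3)*c/2) - c^3*k/3 + 3*c + (C2*sin(2^(2/3)*sqrt(3)*c/4) + C3*cos(2^(2/3)*sqrt(3)*c/4))*exp(-2^(2/3)*c/4)


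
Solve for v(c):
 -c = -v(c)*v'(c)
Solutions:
 v(c) = -sqrt(C1 + c^2)
 v(c) = sqrt(C1 + c^2)


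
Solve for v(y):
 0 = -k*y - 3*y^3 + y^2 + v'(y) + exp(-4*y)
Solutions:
 v(y) = C1 + k*y^2/2 + 3*y^4/4 - y^3/3 + exp(-4*y)/4


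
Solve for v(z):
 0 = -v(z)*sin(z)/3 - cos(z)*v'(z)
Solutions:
 v(z) = C1*cos(z)^(1/3)


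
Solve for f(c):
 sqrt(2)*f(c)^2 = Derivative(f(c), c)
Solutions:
 f(c) = -1/(C1 + sqrt(2)*c)


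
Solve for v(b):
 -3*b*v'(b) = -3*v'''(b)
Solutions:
 v(b) = C1 + Integral(C2*airyai(b) + C3*airybi(b), b)


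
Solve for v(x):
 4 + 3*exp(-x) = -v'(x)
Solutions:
 v(x) = C1 - 4*x + 3*exp(-x)


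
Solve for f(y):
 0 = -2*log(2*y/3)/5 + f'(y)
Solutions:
 f(y) = C1 + 2*y*log(y)/5 - 2*y*log(3)/5 - 2*y/5 + 2*y*log(2)/5


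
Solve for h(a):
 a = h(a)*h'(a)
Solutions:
 h(a) = -sqrt(C1 + a^2)
 h(a) = sqrt(C1 + a^2)


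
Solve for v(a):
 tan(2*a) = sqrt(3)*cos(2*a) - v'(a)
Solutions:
 v(a) = C1 + log(cos(2*a))/2 + sqrt(3)*sin(2*a)/2


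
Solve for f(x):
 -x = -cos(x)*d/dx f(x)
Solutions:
 f(x) = C1 + Integral(x/cos(x), x)


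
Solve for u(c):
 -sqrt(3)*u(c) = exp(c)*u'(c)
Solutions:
 u(c) = C1*exp(sqrt(3)*exp(-c))


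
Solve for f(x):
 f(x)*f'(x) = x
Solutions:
 f(x) = -sqrt(C1 + x^2)
 f(x) = sqrt(C1 + x^2)


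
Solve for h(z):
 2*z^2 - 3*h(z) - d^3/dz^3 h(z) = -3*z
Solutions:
 h(z) = C3*exp(-3^(1/3)*z) + 2*z^2/3 + z + (C1*sin(3^(5/6)*z/2) + C2*cos(3^(5/6)*z/2))*exp(3^(1/3)*z/2)


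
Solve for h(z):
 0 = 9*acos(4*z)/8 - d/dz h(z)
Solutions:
 h(z) = C1 + 9*z*acos(4*z)/8 - 9*sqrt(1 - 16*z^2)/32


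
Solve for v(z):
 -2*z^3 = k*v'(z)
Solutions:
 v(z) = C1 - z^4/(2*k)


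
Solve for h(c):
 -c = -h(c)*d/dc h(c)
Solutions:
 h(c) = -sqrt(C1 + c^2)
 h(c) = sqrt(C1 + c^2)


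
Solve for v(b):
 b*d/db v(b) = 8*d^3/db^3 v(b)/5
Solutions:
 v(b) = C1 + Integral(C2*airyai(5^(1/3)*b/2) + C3*airybi(5^(1/3)*b/2), b)


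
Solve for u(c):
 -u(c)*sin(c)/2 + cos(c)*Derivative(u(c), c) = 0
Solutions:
 u(c) = C1/sqrt(cos(c))


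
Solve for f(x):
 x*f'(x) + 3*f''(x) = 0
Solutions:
 f(x) = C1 + C2*erf(sqrt(6)*x/6)


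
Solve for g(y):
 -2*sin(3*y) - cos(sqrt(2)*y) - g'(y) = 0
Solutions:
 g(y) = C1 - sqrt(2)*sin(sqrt(2)*y)/2 + 2*cos(3*y)/3


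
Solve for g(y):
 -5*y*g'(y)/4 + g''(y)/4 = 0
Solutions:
 g(y) = C1 + C2*erfi(sqrt(10)*y/2)


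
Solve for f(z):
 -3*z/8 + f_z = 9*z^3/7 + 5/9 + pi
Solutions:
 f(z) = C1 + 9*z^4/28 + 3*z^2/16 + 5*z/9 + pi*z


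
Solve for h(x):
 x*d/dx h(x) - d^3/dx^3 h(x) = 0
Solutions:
 h(x) = C1 + Integral(C2*airyai(x) + C3*airybi(x), x)


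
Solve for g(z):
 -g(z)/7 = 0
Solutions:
 g(z) = 0


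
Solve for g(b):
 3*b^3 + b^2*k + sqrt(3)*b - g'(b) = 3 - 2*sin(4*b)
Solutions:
 g(b) = C1 + 3*b^4/4 + b^3*k/3 + sqrt(3)*b^2/2 - 3*b - cos(4*b)/2


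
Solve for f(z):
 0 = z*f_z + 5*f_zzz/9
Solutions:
 f(z) = C1 + Integral(C2*airyai(-15^(2/3)*z/5) + C3*airybi(-15^(2/3)*z/5), z)


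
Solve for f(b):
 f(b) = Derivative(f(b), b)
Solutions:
 f(b) = C1*exp(b)


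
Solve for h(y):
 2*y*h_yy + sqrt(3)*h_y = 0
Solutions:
 h(y) = C1 + C2*y^(1 - sqrt(3)/2)


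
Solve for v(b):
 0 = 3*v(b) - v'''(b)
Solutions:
 v(b) = C3*exp(3^(1/3)*b) + (C1*sin(3^(5/6)*b/2) + C2*cos(3^(5/6)*b/2))*exp(-3^(1/3)*b/2)


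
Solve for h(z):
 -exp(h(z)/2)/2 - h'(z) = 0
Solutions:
 h(z) = 2*log(1/(C1 + z)) + 4*log(2)


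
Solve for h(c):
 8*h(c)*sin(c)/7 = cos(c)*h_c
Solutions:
 h(c) = C1/cos(c)^(8/7)


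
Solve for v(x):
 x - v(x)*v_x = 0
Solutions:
 v(x) = -sqrt(C1 + x^2)
 v(x) = sqrt(C1 + x^2)


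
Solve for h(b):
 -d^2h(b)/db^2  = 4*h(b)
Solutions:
 h(b) = C1*sin(2*b) + C2*cos(2*b)


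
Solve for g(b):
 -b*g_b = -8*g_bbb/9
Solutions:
 g(b) = C1 + Integral(C2*airyai(3^(2/3)*b/2) + C3*airybi(3^(2/3)*b/2), b)


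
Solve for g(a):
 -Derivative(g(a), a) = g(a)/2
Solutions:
 g(a) = C1*exp(-a/2)
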